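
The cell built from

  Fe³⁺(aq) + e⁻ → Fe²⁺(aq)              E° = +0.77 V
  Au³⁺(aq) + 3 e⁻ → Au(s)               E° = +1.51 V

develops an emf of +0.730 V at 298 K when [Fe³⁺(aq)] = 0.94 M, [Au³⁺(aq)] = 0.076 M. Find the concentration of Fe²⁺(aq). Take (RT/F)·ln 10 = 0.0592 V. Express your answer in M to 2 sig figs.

1.5 M

With Au³⁺/Au at the cathode and Fe³⁺/Fe²⁺ at the anode, E°cell = +1.51 − (+0.77) = +0.74 V (n = 3).
From the Nernst equation, log Q = n(E° − E)/0.0592 = 3·(+0.74 − (+0.730))/0.0592 = 0.507.
For Au³⁺(aq) + 3 Fe²⁺(aq) → Au(s) + 3 Fe³⁺(aq), the reaction quotient is Q = [Fe³⁺(aq)]^3 / ([Au³⁺(aq)]·[Fe²⁺(aq)]^3).
Solving for the unknown gives log [Fe²⁺(aq)] = 0.177, so [Fe²⁺(aq)] ≈ 1.5 M.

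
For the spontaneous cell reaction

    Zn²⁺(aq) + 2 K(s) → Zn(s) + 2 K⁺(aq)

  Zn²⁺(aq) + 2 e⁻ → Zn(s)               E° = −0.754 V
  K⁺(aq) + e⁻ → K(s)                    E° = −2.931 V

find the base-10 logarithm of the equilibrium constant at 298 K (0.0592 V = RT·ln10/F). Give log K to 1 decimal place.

log K = 73.5

The Zn²⁺/Zn couple is reduced (cathode); E°cell = −0.754 − (−2.931) = +2.177 V with n = 2.
At equilibrium E = 0, so log K = nE°cell / 0.0592 = (2)(+2.177) / 0.0592 = 73.5.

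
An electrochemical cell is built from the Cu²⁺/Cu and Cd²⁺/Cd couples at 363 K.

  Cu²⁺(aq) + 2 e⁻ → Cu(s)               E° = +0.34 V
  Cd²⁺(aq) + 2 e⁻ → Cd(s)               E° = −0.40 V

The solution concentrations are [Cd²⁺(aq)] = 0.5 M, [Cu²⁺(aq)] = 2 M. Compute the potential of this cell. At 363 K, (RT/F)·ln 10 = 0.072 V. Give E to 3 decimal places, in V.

Cu²⁺/Cu is reduced (cathode, E° = +0.34 V) and Cd²⁺/Cd is oxidized (anode).
The standard potential is +0.34 − (−0.40) = +0.74 V and the balanced reaction transfers n = 2 electrons.
The balanced reaction is Cu²⁺(aq) + Cd(s) → Cu(s) + Cd²⁺(aq), so Q = [Cd²⁺(aq)] / [Cu²⁺(aq)] = 0.25 and log Q = −0.602.
E = E° − (0.072/n)·log Q = +0.74 − (0.072/2)(−0.602) = +0.762 V.

+0.762 V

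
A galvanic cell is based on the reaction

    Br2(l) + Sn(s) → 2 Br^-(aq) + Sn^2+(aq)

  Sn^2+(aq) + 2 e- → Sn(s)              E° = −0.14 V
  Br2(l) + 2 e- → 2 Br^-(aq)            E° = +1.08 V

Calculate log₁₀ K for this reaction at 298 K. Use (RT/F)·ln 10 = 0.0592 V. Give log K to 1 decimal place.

log K = 41.2

The Br₂/Br⁻ couple is reduced (cathode); E°cell = +1.08 − (−0.14) = +1.22 V with n = 2.
At equilibrium E = 0, so log K = nE°cell / 0.0592 = (2)(+1.22) / 0.0592 = 41.2.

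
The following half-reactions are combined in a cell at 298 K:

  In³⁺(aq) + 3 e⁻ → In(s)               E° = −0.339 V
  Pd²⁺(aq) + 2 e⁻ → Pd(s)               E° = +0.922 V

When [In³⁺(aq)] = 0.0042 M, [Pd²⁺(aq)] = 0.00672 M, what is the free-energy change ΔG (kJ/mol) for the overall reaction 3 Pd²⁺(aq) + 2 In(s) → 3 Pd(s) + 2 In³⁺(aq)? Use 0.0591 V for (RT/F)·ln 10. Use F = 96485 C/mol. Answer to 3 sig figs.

−720 kJ/mol

The standard cell potential is +0.922 − (−0.339) = +1.261 V, with n = 6 electrons in the balanced equation.
Here Q = [In³⁺(aq)]^2 / [Pd²⁺(aq)]^3 = 58.1 (log Q = 1.764), giving E = +1.261 − (0.0591/6)·(1.764) = +1.2436 V.
ΔG = −nFE = −(6)(96485)(+1.2436) J/mol = −720 kJ/mol.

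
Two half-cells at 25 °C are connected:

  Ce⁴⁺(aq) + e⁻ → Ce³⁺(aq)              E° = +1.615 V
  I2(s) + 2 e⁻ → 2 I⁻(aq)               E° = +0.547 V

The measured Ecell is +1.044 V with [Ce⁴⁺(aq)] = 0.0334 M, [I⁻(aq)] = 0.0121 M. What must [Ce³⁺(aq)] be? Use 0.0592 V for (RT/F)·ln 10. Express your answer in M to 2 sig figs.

Ce⁴⁺/Ce³⁺ is the cathode (higher E°); E°cell = +1.615 − (+0.547) = +1.068 V with n = 2.
From the Nernst equation, log Q = n(E° − E)/0.0592 = 2·(+1.068 − (+1.044))/0.0592 = 0.811.
Balancing electrons gives 2 Ce⁴⁺(aq) + 2 I⁻(aq) → 2 Ce³⁺(aq) + I2(s); thus Q = [Ce³⁺(aq)]^2 / ([Ce⁴⁺(aq)]^2·[I⁻(aq)]^2).
Substituting the known concentrations and solving, log [Ce³⁺(aq)] = −2.988 and [Ce³⁺(aq)] = 0.0010 M.

0.0010 M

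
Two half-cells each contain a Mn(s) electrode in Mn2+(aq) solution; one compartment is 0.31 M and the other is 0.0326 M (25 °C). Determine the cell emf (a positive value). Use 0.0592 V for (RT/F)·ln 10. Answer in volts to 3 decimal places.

For a concentration cell E°cell = 0, since both electrodes use the same couple.
The compartment with the higher Mn2+(aq) concentration (0.31 M) acts as the cathode; ions are reduced there and produced at the dilute (0.0326 M) anode.
With n = 2, Ecell = −(0.0592/2)·log([dilute]/[conc]) = −(0.0592/2)·log(0.0326/0.31) = +0.029 V.

0.029 V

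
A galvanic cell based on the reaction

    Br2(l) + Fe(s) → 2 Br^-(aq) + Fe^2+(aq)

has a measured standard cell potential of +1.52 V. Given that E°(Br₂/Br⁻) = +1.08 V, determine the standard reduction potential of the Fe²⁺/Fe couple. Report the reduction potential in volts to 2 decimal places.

−0.44 V

In the reaction as written the Br₂/Br⁻ couple is reduced (cathode) and Fe²⁺/Fe is oxidized (anode), so E°cell = E°(Br₂/Br⁻) − E°(Fe²⁺/Fe).
E°(Fe²⁺/Fe) = E°(cathode) − E°cell = +1.08 − (+1.52) = −0.44 V.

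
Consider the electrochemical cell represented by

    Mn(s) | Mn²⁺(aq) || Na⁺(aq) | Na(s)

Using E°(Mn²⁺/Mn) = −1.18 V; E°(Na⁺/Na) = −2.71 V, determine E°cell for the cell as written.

By convention the left-hand electrode in cell notation is the anode (oxidation) and the right-hand electrode is the cathode (reduction).
E°cell = E°(right) − E°(left) = −2.71 − (−1.18) = −1.53 V.
The negative sign shows that, as written, the cell would require an external voltage to drive the reaction.

−1.53 V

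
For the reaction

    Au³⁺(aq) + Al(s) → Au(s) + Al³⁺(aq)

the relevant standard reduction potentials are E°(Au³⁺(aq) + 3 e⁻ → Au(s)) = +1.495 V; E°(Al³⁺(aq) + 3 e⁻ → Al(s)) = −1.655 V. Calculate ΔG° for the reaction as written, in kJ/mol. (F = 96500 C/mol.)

In the reaction as written Au³⁺(aq) is reduced, so the Au³⁺/Au couple is the cathode and Al³⁺/Al is the anode.
E°cell = +1.495 − (−1.655) = +3.150 V; balancing electrons gives n = 3.
ΔG° = −nFE°cell = −(3)(96500)(+3.150) J/mol = −912 kJ/mol.

−912 kJ/mol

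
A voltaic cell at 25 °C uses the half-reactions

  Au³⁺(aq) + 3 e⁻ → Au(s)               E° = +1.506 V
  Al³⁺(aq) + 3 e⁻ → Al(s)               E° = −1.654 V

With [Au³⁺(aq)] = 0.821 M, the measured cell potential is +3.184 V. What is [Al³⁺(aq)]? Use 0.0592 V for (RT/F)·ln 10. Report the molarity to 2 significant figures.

0.050 M

The Au³⁺/Au couple has the larger reduction potential, so it is the cathode: E°cell = +1.506 − (−1.654) = +3.160 V and n = 3.
Since E = E° − (0.0592/n)·log Q, log Q = n(E° − E)/0.0592 = −1.216.
For Au³⁺(aq) + Al(s) → Au(s) + Al³⁺(aq), the reaction quotient is Q = [Al³⁺(aq)] / [Au³⁺(aq)].
Isolating [Al³⁺(aq)] in Q = 10^{−1.216} yields log [Al³⁺(aq)] = −1.302, i.e. 0.050 M.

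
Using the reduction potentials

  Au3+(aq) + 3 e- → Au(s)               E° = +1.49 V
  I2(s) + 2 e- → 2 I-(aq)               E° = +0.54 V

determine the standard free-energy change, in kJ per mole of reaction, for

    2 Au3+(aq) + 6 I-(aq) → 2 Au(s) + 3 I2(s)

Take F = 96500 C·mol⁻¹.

−550 kJ/mol

In the reaction as written Au3+(aq) is reduced, so the Au³⁺/Au couple is the cathode and I₂/I⁻ is the anode.
E°cell = +1.49 − (+0.54) = +0.95 V; balancing electrons gives n = 6.
ΔG° = −nFE°cell = −(6)(96500)(+0.95) J/mol = −550 kJ/mol.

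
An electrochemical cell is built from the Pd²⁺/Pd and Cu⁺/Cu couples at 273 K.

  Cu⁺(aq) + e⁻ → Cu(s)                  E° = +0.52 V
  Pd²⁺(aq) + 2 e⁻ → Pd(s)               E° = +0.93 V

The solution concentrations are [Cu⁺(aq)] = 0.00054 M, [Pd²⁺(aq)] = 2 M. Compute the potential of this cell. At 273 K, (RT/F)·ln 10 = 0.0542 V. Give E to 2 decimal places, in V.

+0.60 V

Since E°(Pd²⁺/Pd) > E°(Cu⁺/Cu), Pd²⁺/Pd serves as the cathode.
The standard potential is +0.93 − (+0.52) = +0.41 V and the balanced reaction transfers n = 2 electrons.
Balancing gives Pd²⁺(aq) + 2 Cu(s) → Pd(s) + 2 Cu⁺(aq); hence Q = [Cu⁺(aq)]^2 / [Pd²⁺(aq)] = 1.46×10^−7 (log Q = −6.836).
E = E° − (0.0542/n)·log Q = +0.41 − (0.0542/2)(−6.836) = +0.60 V.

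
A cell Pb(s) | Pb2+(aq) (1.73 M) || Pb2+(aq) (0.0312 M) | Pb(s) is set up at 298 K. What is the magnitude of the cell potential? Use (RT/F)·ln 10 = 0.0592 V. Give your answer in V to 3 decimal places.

0.052 V

For a concentration cell E°cell = 0, since both electrodes use the same couple.
The compartment with the higher Pb2+(aq) concentration (1.73 M) acts as the cathode; ions are reduced there and produced at the dilute (0.0312 M) anode.
With n = 2, Ecell = −(0.0592/2)·log([dilute]/[conc]) = −(0.0592/2)·log(0.0312/1.73) = +0.052 V.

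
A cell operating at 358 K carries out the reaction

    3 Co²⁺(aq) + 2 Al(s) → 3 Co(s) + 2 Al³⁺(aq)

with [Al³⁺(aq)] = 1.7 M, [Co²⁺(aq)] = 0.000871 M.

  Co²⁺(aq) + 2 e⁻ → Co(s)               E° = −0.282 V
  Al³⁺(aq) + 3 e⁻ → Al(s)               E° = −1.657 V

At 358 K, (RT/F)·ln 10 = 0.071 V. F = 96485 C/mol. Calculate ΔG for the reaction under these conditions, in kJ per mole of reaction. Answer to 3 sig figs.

−730 kJ/mol

The standard cell potential is −0.282 − (−1.657) = +1.375 V, with n = 6 electrons in the balanced equation.
The reaction quotient is [Al³⁺(aq)]^2 / [Co²⁺(aq)]^3 = 4.37×10^9; by Nernst, E = +1.375 − (0.071/6)(9.641) = +1.2609 V.
ΔG = −nFE = −(6)(96485)(+1.2609) J/mol = −730 kJ/mol.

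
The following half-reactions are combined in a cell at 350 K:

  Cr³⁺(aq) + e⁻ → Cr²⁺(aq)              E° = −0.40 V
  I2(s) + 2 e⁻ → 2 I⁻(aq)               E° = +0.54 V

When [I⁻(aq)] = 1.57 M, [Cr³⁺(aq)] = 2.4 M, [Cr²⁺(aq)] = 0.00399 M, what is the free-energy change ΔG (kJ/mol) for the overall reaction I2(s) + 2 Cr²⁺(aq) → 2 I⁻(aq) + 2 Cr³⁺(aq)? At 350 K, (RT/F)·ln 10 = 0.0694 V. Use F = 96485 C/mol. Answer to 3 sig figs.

E°cell = +0.54 − (−0.40) = +0.94 V; the balanced reaction transfers n = 2 electrons.
The reaction quotient is ([I⁻(aq)]^2·[Cr³⁺(aq)]^2) / [Cr²⁺(aq)]^2 = 8.92×10^5; by Nernst, E = +0.94 − (0.0694/2)(5.950) = +0.7335 V.
ΔG = −nFE = −(2)(96485)(+0.7335) J/mol = −142 kJ/mol.

−142 kJ/mol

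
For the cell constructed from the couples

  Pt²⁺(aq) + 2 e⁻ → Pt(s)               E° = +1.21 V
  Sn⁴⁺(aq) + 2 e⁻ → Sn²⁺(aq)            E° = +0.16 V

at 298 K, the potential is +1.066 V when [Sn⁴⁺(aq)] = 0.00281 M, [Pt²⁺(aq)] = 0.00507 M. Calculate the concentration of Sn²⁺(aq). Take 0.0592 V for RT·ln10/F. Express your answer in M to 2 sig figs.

1.9 M

Pt²⁺/Pt is the cathode (higher E°); E°cell = +1.21 − (+0.16) = +1.05 V with n = 2.
From the Nernst equation, log Q = n(E° − E)/0.0592 = 2·(+1.05 − (+1.066))/0.0592 = −0.541.
Balancing electrons gives Pt²⁺(aq) + Sn²⁺(aq) → Pt(s) + Sn⁴⁺(aq); thus Q = [Sn⁴⁺(aq)] / ([Pt²⁺(aq)]·[Sn²⁺(aq)]).
Substituting the known concentrations and solving, log [Sn²⁺(aq)] = 0.285 and [Sn²⁺(aq)] = 1.9 M.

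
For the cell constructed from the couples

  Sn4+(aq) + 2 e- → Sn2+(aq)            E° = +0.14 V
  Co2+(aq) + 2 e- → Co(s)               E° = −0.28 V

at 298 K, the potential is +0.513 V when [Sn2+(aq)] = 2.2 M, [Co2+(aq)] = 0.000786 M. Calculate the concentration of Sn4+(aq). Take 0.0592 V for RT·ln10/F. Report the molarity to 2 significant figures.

Sn⁴⁺/Sn²⁺ is the cathode (higher E°); E°cell = +0.14 − (−0.28) = +0.42 V with n = 2.
From the Nernst equation, log Q = n(E° − E)/0.0592 = 2·(+0.42 − (+0.513))/0.0592 = −3.142.
The balanced reaction is Sn4+(aq) + Co(s) → Sn2+(aq) + Co2+(aq), so Q = ([Sn2+(aq)]·[Co2+(aq)]) / [Sn4+(aq)].
Substituting the known concentrations and solving, log [Sn4+(aq)] = 0.380 and [Sn4+(aq)] = 2.4 M.

2.4 M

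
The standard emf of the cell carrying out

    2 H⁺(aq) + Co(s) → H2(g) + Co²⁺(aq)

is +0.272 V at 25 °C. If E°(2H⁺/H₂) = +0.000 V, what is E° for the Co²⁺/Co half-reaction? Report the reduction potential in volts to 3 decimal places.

In the reaction as written the 2H⁺/H₂ couple is reduced (cathode) and Co²⁺/Co is oxidized (anode), so E°cell = E°(2H⁺/H₂) − E°(Co²⁺/Co).
E°(Co²⁺/Co) = E°(cathode) − E°cell = +0.000 − (+0.272) = −0.272 V.

−0.272 V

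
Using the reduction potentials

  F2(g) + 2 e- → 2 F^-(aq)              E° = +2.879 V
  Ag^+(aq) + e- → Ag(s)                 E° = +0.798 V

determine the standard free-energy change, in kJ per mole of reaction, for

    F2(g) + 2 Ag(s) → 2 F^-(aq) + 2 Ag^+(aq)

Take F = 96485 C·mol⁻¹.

−402 kJ/mol

In the reaction as written F2(g) is reduced, so the F₂/F⁻ couple is the cathode and Ag⁺/Ag is the anode.
E°cell = +2.879 − (+0.798) = +2.081 V; balancing electrons gives n = 2.
ΔG° = −nFE°cell = −(2)(96485)(+2.081) J/mol = −402 kJ/mol.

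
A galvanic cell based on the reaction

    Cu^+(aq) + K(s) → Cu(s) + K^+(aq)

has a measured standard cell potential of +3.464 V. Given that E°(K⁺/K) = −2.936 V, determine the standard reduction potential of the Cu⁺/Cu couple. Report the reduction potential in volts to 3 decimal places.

In the reaction as written the Cu⁺/Cu couple is reduced (cathode) and K⁺/K is oxidized (anode), so E°cell = E°(Cu⁺/Cu) − E°(K⁺/K).
E°(Cu⁺/Cu) = E°cell + E°(anode) = +3.464 + (−2.936) = +0.528 V.

+0.528 V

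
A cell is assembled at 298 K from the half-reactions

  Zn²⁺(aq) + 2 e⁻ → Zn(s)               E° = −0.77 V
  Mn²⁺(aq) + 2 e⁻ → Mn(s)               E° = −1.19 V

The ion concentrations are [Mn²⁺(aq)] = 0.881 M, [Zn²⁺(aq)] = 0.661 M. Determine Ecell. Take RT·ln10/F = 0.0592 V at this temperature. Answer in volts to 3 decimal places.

+0.416 V

Zn²⁺/Zn is reduced (cathode, E° = −0.77 V) and Mn²⁺/Mn is oxidized (anode).
E°cell = −0.77 − (−1.19) = +0.42 V, with n = 2 electrons transferred.
For the overall reaction Zn²⁺(aq) + Mn(s) → Zn(s) + Mn²⁺(aq), Q = [Mn²⁺(aq)] / [Zn²⁺(aq)] = 1.33, giving log Q = 0.125.
By the Nernst equation, E = +0.42 − (0.0592/2)·(0.125) = +0.416 V.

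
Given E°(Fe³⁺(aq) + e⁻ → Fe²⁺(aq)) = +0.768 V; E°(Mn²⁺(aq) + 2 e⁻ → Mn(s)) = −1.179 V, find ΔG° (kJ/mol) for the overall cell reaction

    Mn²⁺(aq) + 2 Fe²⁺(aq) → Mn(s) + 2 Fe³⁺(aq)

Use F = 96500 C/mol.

+376 kJ/mol

In the reaction as written Mn²⁺(aq) is reduced, so the Mn²⁺/Mn couple is the cathode and Fe³⁺/Fe²⁺ is the anode.
E°cell = −1.179 − (+0.768) = −1.947 V; balancing electrons gives n = 2.
ΔG° = −nFE°cell = −(2)(96500)(−1.947) J/mol = +376 kJ/mol.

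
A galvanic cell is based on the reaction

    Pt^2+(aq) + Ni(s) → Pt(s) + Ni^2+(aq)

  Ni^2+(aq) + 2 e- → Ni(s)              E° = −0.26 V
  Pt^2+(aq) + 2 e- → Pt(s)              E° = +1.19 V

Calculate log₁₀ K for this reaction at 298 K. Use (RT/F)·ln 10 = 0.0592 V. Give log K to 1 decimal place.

The Pt²⁺/Pt couple is reduced (cathode); E°cell = +1.19 − (−0.26) = +1.45 V with n = 2.
At equilibrium E = 0, so log K = nE°cell / 0.0592 = (2)(+1.45) / 0.0592 = 49.0.

log K = 49.0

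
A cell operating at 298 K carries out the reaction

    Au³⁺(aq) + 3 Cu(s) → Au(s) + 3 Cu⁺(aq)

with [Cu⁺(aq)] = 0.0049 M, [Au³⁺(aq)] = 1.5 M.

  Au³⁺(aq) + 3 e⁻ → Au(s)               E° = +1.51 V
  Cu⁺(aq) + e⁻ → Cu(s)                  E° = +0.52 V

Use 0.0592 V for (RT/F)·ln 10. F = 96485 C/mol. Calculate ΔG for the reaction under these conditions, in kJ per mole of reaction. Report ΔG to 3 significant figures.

The standard cell potential is +1.51 − (+0.52) = +0.99 V, with n = 3 electrons in the balanced equation.
Q = [Cu⁺(aq)]^3 / [Au³⁺(aq)] = 7.84×10^−8, so log Q = −7.106 and E = +0.99 − (0.0592/3)(−7.106) = +1.1302 V.
Then ΔG = −nFE = −3 × 96485 × +1.1302 J/mol = −327 kJ/mol.

−327 kJ/mol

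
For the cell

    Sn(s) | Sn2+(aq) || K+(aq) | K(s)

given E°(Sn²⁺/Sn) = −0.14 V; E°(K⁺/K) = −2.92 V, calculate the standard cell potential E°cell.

−2.78 V

By convention the left-hand electrode in cell notation is the anode (oxidation) and the right-hand electrode is the cathode (reduction).
E°cell = E°(right) − E°(left) = −2.92 − (−0.14) = −2.78 V.
The negative sign shows that, as written, the cell would require an external voltage to drive the reaction.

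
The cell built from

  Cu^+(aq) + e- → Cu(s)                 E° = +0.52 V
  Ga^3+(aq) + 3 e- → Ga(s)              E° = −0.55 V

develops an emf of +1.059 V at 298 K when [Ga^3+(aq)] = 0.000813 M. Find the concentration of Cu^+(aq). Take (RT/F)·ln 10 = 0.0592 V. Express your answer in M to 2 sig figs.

0.061 M

The Cu⁺/Cu couple has the larger reduction potential, so it is the cathode: E°cell = +0.52 − (−0.55) = +1.07 V and n = 3.
Rearranging E = E° − (0.0592/n)·log Q gives log Q = 3(+1.07 − (+1.059))/0.0592 = 0.557.
Balancing electrons gives 3 Cu^+(aq) + Ga(s) → 3 Cu(s) + Ga^3+(aq); thus Q = [Ga^3+(aq)] / [Cu^+(aq)]^3.
Substituting the known concentrations and solving, log [Cu^+(aq)] = −1.216 and [Cu^+(aq)] = 0.061 M.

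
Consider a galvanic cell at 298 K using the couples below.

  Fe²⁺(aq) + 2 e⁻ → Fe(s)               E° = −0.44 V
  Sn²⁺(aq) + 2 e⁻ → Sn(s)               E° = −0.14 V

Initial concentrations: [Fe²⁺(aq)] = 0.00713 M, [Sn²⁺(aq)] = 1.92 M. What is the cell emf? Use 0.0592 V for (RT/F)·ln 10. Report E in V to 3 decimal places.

Sn²⁺/Sn is reduced (cathode, E° = −0.14 V) and Fe²⁺/Fe is oxidized (anode).
The standard potential is −0.14 − (−0.44) = +0.30 V and the balanced reaction transfers n = 2 electrons.
The balanced reaction is Sn²⁺(aq) + Fe(s) → Sn(s) + Fe²⁺(aq), so Q = [Fe²⁺(aq)] / [Sn²⁺(aq)] = 0.00371 and log Q = −2.430.
By the Nernst equation, E = +0.30 − (0.0592/2)·(−2.430) = +0.372 V.

+0.372 V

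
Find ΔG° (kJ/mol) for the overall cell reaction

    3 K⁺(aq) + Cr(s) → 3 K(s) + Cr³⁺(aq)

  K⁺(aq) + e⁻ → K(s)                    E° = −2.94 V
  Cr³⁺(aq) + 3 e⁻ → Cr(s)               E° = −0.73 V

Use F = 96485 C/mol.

+640 kJ/mol

In the reaction as written K⁺(aq) is reduced, so the K⁺/K couple is the cathode and Cr³⁺/Cr is the anode.
E°cell = −2.94 − (−0.73) = −2.21 V; balancing electrons gives n = 3.
ΔG° = −nFE°cell = −(3)(96485)(−2.21) J/mol = +640 kJ/mol.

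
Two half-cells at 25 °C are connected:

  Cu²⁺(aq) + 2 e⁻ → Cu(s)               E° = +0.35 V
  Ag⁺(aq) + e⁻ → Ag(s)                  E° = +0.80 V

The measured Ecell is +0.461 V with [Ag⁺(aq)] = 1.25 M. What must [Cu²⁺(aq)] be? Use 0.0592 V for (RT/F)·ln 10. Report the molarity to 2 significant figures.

0.66 M

Ag⁺/Ag is the cathode (higher E°); E°cell = +0.80 − (+0.35) = +0.45 V with n = 2.
Since E = E° − (0.0592/n)·log Q, log Q = n(E° − E)/0.0592 = −0.372.
For 2 Ag⁺(aq) + Cu(s) → 2 Ag(s) + Cu²⁺(aq), the reaction quotient is Q = [Cu²⁺(aq)] / [Ag⁺(aq)]^2.
Isolating [Cu²⁺(aq)] in Q = 10^{−0.372} yields log [Cu²⁺(aq)] = −0.178, i.e. 0.66 M.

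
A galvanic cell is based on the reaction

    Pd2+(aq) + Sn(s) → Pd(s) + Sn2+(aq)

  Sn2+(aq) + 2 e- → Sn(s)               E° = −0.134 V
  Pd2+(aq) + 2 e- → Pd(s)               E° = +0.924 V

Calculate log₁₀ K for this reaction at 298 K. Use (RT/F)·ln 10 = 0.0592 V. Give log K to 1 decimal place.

The Pd²⁺/Pd couple is reduced (cathode); E°cell = +0.924 − (−0.134) = +1.058 V with n = 2.
At equilibrium E = 0, so log K = nE°cell / 0.0592 = (2)(+1.058) / 0.0592 = 35.7.

log K = 35.7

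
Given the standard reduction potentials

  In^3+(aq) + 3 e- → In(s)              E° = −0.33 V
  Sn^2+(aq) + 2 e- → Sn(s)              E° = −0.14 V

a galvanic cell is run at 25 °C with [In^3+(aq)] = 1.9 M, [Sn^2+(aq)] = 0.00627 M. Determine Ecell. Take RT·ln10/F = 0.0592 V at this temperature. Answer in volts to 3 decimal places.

Sn²⁺/Sn is reduced (cathode, E° = −0.14 V) and In³⁺/In is oxidized (anode).
E°cell = E°cat − E°an = −0.14 − (−0.33) = +0.19 V; n = 6.
For the overall reaction 3 Sn^2+(aq) + 2 In(s) → 3 Sn(s) + 2 In^3+(aq), Q = [In^3+(aq)]^2 / [Sn^2+(aq)]^3 = 1.46×10^7, giving log Q = 7.166.
E = E° − (0.0592/n)·log Q = +0.19 − (0.0592/6)(7.166) = +0.119 V.

+0.119 V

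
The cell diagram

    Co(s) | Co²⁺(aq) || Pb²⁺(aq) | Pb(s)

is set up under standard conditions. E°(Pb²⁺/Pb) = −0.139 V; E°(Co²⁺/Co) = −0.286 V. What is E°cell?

+0.147 V

By convention the left-hand electrode in cell notation is the anode (oxidation) and the right-hand electrode is the cathode (reduction).
E°cell = E°(right) − E°(left) = −0.139 − (−0.286) = +0.147 V.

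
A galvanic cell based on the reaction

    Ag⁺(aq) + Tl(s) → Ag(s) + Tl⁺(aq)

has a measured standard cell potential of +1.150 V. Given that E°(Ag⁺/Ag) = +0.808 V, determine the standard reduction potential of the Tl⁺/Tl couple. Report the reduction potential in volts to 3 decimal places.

In the reaction as written the Ag⁺/Ag couple is reduced (cathode) and Tl⁺/Tl is oxidized (anode), so E°cell = E°(Ag⁺/Ag) − E°(Tl⁺/Tl).
E°(Tl⁺/Tl) = E°(cathode) − E°cell = +0.808 − (+1.150) = −0.342 V.

−0.342 V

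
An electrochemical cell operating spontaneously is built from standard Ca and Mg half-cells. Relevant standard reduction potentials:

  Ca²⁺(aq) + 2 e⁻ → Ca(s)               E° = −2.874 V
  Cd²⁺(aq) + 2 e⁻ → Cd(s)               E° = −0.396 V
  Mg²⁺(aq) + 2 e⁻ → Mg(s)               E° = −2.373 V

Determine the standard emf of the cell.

Of the two couples in this cell, the one with the more positive reduction potential is reduced at the cathode: here that is Mg²⁺/Mg (−2.373 V); Ca²⁺/Ca (−2.874 V) is the anode.
E°cell = E°(cathode) − E°(anode) = −2.373 − (−2.874) = +0.501 V.

+0.501 V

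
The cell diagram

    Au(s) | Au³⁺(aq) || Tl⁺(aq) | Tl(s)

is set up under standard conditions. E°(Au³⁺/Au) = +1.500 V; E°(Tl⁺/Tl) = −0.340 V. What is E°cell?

−1.840 V

By convention the left-hand electrode in cell notation is the anode (oxidation) and the right-hand electrode is the cathode (reduction).
E°cell = E°(right) − E°(left) = −0.340 − (+1.500) = −1.840 V.
The negative sign shows that, as written, the cell would require an external voltage to drive the reaction.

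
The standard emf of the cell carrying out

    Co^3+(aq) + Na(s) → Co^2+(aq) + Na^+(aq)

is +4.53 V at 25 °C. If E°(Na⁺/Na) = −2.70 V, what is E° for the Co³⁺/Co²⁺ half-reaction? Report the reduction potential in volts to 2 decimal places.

+1.83 V

In the reaction as written the Co³⁺/Co²⁺ couple is reduced (cathode) and Na⁺/Na is oxidized (anode), so E°cell = E°(Co³⁺/Co²⁺) − E°(Na⁺/Na).
E°(Co³⁺/Co²⁺) = E°cell + E°(anode) = +4.53 + (−2.70) = +1.83 V.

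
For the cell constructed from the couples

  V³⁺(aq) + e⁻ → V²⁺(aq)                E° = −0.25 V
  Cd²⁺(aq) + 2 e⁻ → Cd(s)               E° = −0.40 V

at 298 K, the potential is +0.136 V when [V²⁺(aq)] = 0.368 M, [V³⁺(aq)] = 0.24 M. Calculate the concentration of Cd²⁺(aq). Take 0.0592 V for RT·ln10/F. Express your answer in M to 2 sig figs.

1.3 M

With V³⁺/V²⁺ at the cathode and Cd²⁺/Cd at the anode, E°cell = −0.25 − (−0.40) = +0.15 V (n = 2).
From the Nernst equation, log Q = n(E° − E)/0.0592 = 2·(+0.15 − (+0.136))/0.0592 = 0.473.
Balancing electrons gives 2 V³⁺(aq) + Cd(s) → 2 V²⁺(aq) + Cd²⁺(aq); thus Q = ([V²⁺(aq)]^2·[Cd²⁺(aq)]) / [V³⁺(aq)]^2.
Isolating [Cd²⁺(aq)] in Q = 10^{0.473} yields log [Cd²⁺(aq)] = 0.102, i.e. 1.3 M.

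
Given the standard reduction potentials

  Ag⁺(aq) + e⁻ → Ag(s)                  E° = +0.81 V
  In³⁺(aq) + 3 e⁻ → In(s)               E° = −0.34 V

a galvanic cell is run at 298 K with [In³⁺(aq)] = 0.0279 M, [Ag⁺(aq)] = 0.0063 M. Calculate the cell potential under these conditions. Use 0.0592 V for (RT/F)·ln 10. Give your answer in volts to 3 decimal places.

The Ag⁺/Ag couple has the more positive E°, so it is the cathode; In³⁺/In is the anode.
E°cell = +0.81 − (−0.34) = +1.15 V, with n = 3 electrons transferred.
The balanced reaction is 3 Ag⁺(aq) + In(s) → 3 Ag(s) + In³⁺(aq), so Q = [In³⁺(aq)] / [Ag⁺(aq)]^3 = 1.12×10^5 and log Q = 5.048.
Applying E = E° − (RT ln10/nF)·log Q gives +1.15 − (0.0592/3)(5.048) = +1.050 V.

+1.050 V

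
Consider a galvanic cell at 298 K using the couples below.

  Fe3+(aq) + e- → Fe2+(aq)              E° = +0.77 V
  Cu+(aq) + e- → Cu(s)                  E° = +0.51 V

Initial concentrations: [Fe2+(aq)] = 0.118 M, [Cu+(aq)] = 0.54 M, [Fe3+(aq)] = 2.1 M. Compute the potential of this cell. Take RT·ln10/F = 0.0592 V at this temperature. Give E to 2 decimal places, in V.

Since E°(Fe³⁺/Fe²⁺) > E°(Cu⁺/Cu), Fe³⁺/Fe²⁺ serves as the cathode.
The standard potential is +0.77 − (+0.51) = +0.26 V and the balanced reaction transfers n = 1 electron.
Balancing gives Fe3+(aq) + Cu(s) → Fe2+(aq) + Cu+(aq); hence Q = ([Fe2+(aq)]·[Cu+(aq)]) / [Fe3+(aq)] = 0.0303 (log Q = −1.518).
By the Nernst equation, E = +0.26 − (0.0592/1)·(−1.518) = +0.35 V.

+0.35 V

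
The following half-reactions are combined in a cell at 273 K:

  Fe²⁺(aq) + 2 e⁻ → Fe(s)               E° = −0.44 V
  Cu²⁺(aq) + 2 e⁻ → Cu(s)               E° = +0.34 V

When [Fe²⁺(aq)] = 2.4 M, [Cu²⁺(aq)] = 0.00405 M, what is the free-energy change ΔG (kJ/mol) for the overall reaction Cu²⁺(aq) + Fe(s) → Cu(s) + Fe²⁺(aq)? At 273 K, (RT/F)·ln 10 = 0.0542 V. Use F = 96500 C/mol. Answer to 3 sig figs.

With Cu²⁺/Cu reduced at the cathode, E°cell = +0.34 − (−0.44) = +0.78 V and n = 2.
Q = [Fe²⁺(aq)] / [Cu²⁺(aq)] = 593, so log Q = 2.773 and E = +0.78 − (0.0542/2)(2.773) = +0.7049 V.
Then ΔG = −nFE = −2 × 96500 × +0.7049 J/mol = −136 kJ/mol.

−136 kJ/mol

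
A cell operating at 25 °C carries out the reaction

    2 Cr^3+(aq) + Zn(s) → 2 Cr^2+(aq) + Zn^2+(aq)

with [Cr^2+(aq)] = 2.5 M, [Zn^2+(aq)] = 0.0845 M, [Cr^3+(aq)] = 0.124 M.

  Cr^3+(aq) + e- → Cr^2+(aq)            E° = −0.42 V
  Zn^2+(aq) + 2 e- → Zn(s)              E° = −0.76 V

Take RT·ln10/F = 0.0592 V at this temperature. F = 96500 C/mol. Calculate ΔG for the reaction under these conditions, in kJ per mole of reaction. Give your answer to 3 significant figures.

−56.8 kJ/mol

E°cell = −0.42 − (−0.76) = +0.34 V; the balanced reaction transfers n = 2 electrons.
Here Q = ([Cr^2+(aq)]^2·[Zn^2+(aq)]) / [Cr^3+(aq)]^2 = 34.3 (log Q = 1.536), giving E = +0.34 − (0.0592/2)·(1.536) = +0.2945 V.
Then ΔG = −nFE = −2 × 96500 × +0.2945 J/mol = −56.8 kJ/mol.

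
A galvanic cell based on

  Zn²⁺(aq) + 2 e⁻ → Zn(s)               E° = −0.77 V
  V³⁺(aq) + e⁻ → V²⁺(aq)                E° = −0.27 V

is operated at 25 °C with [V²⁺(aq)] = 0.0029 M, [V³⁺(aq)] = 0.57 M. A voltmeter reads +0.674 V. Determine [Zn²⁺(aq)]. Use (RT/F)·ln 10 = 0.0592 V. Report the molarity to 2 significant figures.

The V³⁺/V²⁺ couple has the larger reduction potential, so it is the cathode: E°cell = −0.27 − (−0.77) = +0.50 V and n = 2.
From the Nernst equation, log Q = n(E° − E)/0.0592 = 2·(+0.50 − (+0.674))/0.0592 = −5.878.
Balancing electrons gives 2 V³⁺(aq) + Zn(s) → 2 V²⁺(aq) + Zn²⁺(aq); thus Q = ([V²⁺(aq)]^2·[Zn²⁺(aq)]) / [V³⁺(aq)]^2.
Solving for the unknown gives log [Zn²⁺(aq)] = −1.291, so [Zn²⁺(aq)] ≈ 0.051 M.

0.051 M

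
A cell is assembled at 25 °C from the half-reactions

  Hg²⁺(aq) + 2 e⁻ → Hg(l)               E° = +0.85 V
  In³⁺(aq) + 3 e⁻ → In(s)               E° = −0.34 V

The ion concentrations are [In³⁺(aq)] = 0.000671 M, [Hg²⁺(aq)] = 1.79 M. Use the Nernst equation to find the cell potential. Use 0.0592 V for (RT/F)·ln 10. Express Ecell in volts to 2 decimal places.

+1.26 V

The Hg²⁺/Hg couple has the more positive E°, so it is the cathode; In³⁺/In is the anode.
The standard potential is +0.85 − (−0.34) = +1.19 V and the balanced reaction transfers n = 6 electrons.
Balancing gives 3 Hg²⁺(aq) + 2 In(s) → 3 Hg(l) + 2 In³⁺(aq); hence Q = [In³⁺(aq)]^2 / [Hg²⁺(aq)]^3 = 7.85×10^−8 (log Q = −7.105).
E = E° − (0.0592/n)·log Q = +1.19 − (0.0592/6)(−7.105) = +1.26 V.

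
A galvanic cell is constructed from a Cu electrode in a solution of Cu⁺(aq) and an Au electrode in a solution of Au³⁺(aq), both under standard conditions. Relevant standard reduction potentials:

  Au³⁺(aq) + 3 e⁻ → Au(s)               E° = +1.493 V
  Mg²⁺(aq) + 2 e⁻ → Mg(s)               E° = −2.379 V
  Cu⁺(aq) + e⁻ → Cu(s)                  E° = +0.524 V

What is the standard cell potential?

The Au³⁺/Au couple has the higher E°, so Au ion is reduced (cathode) and Cu is oxidized (anode).
E°cell = E°(cathode) − E°(anode) = +1.493 − (+0.524) = +0.969 V.

+0.969 V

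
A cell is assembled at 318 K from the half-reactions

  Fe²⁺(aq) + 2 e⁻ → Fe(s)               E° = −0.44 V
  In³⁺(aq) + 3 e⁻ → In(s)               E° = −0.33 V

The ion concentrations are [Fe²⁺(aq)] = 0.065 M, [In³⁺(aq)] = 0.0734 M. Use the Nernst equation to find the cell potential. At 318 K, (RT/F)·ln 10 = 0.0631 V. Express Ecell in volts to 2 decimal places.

+0.12 V

The In³⁺/In couple has the more positive E°, so it is the cathode; Fe²⁺/Fe is the anode.
The standard potential is −0.33 − (−0.44) = +0.11 V and the balanced reaction transfers n = 6 electrons.
Balancing gives 2 In³⁺(aq) + 3 Fe(s) → 2 In(s) + 3 Fe²⁺(aq); hence Q = [Fe²⁺(aq)]^3 / [In³⁺(aq)]^2 = 0.051 (log Q = −1.293).
By the Nernst equation, E = +0.11 − (0.0631/6)·(−1.293) = +0.12 V.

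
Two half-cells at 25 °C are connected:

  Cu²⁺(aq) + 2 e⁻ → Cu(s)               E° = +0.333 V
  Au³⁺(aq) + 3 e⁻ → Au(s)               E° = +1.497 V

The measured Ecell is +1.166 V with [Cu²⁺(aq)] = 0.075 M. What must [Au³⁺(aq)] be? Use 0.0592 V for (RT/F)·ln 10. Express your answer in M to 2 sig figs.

With Au³⁺/Au at the cathode and Cu²⁺/Cu at the anode, E°cell = +1.497 − (+0.333) = +1.164 V (n = 6).
Since E = E° − (0.0592/n)·log Q, log Q = n(E° − E)/0.0592 = −0.203.
For 2 Au³⁺(aq) + 3 Cu(s) → 2 Au(s) + 3 Cu²⁺(aq), the reaction quotient is Q = [Cu²⁺(aq)]^3 / [Au³⁺(aq)]^2.
Isolating [Au³⁺(aq)] in Q = 10^{−0.203} yields log [Au³⁺(aq)] = −1.586, i.e. 0.026 M.

0.026 M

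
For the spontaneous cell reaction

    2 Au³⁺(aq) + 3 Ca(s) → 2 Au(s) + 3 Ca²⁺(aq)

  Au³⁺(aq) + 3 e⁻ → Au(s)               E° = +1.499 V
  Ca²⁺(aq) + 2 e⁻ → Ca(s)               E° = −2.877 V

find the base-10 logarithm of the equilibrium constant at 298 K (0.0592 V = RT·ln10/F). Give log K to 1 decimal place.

log K = 443.5

The Au³⁺/Au couple is reduced (cathode); E°cell = +1.499 − (−2.877) = +4.376 V with n = 6.
At equilibrium E = 0, so log K = nE°cell / 0.0592 = (6)(+4.376) / 0.0592 = 443.5.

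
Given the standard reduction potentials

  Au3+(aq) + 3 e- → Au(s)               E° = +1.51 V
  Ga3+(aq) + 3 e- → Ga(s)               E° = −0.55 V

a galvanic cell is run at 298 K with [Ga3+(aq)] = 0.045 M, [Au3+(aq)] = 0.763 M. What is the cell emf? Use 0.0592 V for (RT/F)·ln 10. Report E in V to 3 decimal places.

+2.084 V

The Au³⁺/Au couple has the more positive E°, so it is the cathode; Ga³⁺/Ga is the anode.
E°cell = +1.51 − (−0.55) = +2.06 V, with n = 3 electrons transferred.
For the overall reaction Au3+(aq) + Ga(s) → Au(s) + Ga3+(aq), Q = [Ga3+(aq)] / [Au3+(aq)] = 0.059, giving log Q = −1.229.
By the Nernst equation, E = +2.06 − (0.0592/3)·(−1.229) = +2.084 V.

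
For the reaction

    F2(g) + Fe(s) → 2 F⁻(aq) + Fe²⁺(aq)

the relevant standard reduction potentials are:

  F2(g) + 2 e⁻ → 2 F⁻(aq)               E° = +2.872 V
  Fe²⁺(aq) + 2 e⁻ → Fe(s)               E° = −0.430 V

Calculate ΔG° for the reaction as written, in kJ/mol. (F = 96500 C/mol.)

In the reaction as written F2(g) is reduced, so the F₂/F⁻ couple is the cathode and Fe²⁺/Fe is the anode.
E°cell = +2.872 − (−0.430) = +3.302 V; balancing electrons gives n = 2.
ΔG° = −nFE°cell = −(2)(96500)(+3.302) J/mol = −637 kJ/mol.

−637 kJ/mol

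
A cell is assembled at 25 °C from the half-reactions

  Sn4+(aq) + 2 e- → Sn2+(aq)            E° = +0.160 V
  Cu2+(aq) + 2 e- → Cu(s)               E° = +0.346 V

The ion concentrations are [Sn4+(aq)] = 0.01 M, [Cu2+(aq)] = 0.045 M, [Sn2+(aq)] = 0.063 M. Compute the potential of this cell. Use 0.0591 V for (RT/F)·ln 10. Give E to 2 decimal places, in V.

+0.17 V

The Cu²⁺/Cu couple has the more positive E°, so it is the cathode; Sn⁴⁺/Sn²⁺ is the anode.
E°cell = +0.346 − (+0.160) = +0.186 V, with n = 2 electrons transferred.
The balanced reaction is Cu2+(aq) + Sn2+(aq) → Cu(s) + Sn4+(aq), so Q = [Sn4+(aq)] / ([Cu2+(aq)]·[Sn2+(aq)]) = 3.53 and log Q = 0.547.
By the Nernst equation, E = +0.186 − (0.0591/2)·(0.547) = +0.17 V.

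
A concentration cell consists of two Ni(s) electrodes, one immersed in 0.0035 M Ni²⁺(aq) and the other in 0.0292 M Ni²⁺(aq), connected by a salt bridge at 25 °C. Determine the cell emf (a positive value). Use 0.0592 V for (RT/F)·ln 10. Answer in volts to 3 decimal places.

0.027 V

For a concentration cell E°cell = 0, since both electrodes use the same couple.
The compartment with the higher Ni²⁺(aq) concentration (0.0292 M) acts as the cathode; ions are reduced there and produced at the dilute (0.0035 M) anode.
With n = 2, Ecell = −(0.0592/2)·log([dilute]/[conc]) = −(0.0592/2)·log(0.0035/0.0292) = +0.027 V.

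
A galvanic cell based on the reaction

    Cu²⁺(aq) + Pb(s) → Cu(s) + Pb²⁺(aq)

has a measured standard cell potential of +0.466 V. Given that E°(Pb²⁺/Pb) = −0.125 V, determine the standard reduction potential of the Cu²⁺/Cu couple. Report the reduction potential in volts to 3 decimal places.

+0.341 V

In the reaction as written the Cu²⁺/Cu couple is reduced (cathode) and Pb²⁺/Pb is oxidized (anode), so E°cell = E°(Cu²⁺/Cu) − E°(Pb²⁺/Pb).
E°(Cu²⁺/Cu) = E°cell + E°(anode) = +0.466 + (−0.125) = +0.341 V.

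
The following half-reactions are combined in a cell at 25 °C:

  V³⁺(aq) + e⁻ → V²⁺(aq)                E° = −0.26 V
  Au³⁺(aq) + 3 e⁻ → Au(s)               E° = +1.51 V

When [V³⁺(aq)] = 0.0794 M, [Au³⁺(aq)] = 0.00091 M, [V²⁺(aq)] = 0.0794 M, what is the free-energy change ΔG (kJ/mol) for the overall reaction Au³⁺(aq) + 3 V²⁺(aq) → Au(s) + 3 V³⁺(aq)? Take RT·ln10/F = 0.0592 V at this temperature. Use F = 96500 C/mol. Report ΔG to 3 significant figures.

The standard cell potential is +1.51 − (−0.26) = +1.77 V, with n = 3 electrons in the balanced equation.
Here Q = [V³⁺(aq)]^3 / ([Au³⁺(aq)]·[V²⁺(aq)]^3) = 1.1×10^3 (log Q = 3.041), giving E = +1.77 − (0.0592/3)·(3.041) = +1.7100 V.
Then ΔG = −nFE = −3 × 96500 × +1.7100 J/mol = −495 kJ/mol.

−495 kJ/mol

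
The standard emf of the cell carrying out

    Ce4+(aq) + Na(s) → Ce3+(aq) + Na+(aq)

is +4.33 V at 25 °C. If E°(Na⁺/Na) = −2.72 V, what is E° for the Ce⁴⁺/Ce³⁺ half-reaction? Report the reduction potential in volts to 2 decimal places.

+1.61 V

In the reaction as written the Ce⁴⁺/Ce³⁺ couple is reduced (cathode) and Na⁺/Na is oxidized (anode), so E°cell = E°(Ce⁴⁺/Ce³⁺) − E°(Na⁺/Na).
E°(Ce⁴⁺/Ce³⁺) = E°cell + E°(anode) = +4.33 + (−2.72) = +1.61 V.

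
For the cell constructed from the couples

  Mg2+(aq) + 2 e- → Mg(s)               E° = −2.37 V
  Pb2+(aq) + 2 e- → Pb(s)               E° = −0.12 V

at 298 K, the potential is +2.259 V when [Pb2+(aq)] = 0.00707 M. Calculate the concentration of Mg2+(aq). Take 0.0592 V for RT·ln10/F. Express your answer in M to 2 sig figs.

0.0035 M

The Pb²⁺/Pb couple has the larger reduction potential, so it is the cathode: E°cell = −0.12 − (−2.37) = +2.25 V and n = 2.
From the Nernst equation, log Q = n(E° − E)/0.0592 = 2·(+2.25 − (+2.259))/0.0592 = −0.304.
The balanced reaction is Pb2+(aq) + Mg(s) → Pb(s) + Mg2+(aq), so Q = [Mg2+(aq)] / [Pb2+(aq)].
Substituting the known concentrations and solving, log [Mg2+(aq)] = −2.455 and [Mg2+(aq)] = 0.0035 M.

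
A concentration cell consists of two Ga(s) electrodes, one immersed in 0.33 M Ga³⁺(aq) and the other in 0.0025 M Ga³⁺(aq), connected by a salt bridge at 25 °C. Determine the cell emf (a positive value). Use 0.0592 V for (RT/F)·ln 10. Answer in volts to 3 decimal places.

0.042 V

For a concentration cell E°cell = 0, since both electrodes use the same couple.
The compartment with the higher Ga³⁺(aq) concentration (0.33 M) acts as the cathode; ions are reduced there and produced at the dilute (0.0025 M) anode.
With n = 3, Ecell = −(0.0592/3)·log([dilute]/[conc]) = −(0.0592/3)·log(0.0025/0.33) = +0.042 V.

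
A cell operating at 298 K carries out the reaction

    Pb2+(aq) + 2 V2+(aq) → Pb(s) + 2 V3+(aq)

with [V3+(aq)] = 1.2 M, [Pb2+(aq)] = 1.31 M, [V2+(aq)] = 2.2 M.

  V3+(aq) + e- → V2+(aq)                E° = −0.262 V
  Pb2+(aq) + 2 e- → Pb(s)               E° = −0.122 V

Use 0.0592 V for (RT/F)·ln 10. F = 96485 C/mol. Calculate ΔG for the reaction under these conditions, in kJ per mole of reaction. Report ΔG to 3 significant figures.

−30.7 kJ/mol

The standard cell potential is −0.122 − (−0.262) = +0.140 V, with n = 2 electrons in the balanced equation.
The reaction quotient is [V3+(aq)]^2 / ([Pb2+(aq)]·[V2+(aq)]^2) = 0.227; by Nernst, E = +0.140 − (0.0592/2)(−0.644) = +0.1591 V.
Finally ΔG = −nFE = −(2)(96485 C/mol)(+0.1591 V) = −30.7 kJ/mol.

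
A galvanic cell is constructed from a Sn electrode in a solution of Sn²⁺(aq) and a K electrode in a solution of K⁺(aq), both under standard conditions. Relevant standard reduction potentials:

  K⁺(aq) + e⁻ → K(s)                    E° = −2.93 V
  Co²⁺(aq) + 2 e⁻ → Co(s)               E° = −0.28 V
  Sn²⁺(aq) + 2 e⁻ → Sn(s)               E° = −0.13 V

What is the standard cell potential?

The Sn²⁺/Sn couple has the higher E°, so Sn ion is reduced (cathode) and K is oxidized (anode).
E°cell = E°(cathode) − E°(anode) = −0.13 − (−2.93) = +2.80 V.

+2.80 V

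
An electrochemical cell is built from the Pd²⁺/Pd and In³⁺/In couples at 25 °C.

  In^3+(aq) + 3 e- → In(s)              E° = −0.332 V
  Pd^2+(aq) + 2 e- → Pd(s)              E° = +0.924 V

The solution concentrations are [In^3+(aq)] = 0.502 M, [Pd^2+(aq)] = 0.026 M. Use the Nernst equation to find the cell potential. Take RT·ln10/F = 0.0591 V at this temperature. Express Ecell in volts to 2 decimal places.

+1.22 V

The Pd²⁺/Pd couple has the more positive E°, so it is the cathode; In³⁺/In is the anode.
E°cell = +0.924 − (−0.332) = +1.256 V, with n = 6 electrons transferred.
Balancing gives 3 Pd^2+(aq) + 2 In(s) → 3 Pd(s) + 2 In^3+(aq); hence Q = [In^3+(aq)]^2 / [Pd^2+(aq)]^3 = 1.43×10^4 (log Q = 4.156).
Applying E = E° − (RT ln10/nF)·log Q gives +1.256 − (0.0591/6)(4.156) = +1.22 V.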